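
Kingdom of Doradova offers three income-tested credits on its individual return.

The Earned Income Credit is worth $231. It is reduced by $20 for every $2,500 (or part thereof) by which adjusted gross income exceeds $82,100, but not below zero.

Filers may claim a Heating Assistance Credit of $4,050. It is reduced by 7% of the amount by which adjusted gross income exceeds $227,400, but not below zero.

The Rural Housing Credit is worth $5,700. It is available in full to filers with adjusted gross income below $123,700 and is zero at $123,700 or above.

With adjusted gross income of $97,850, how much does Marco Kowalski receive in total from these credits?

Earned Income Credit: income exceeds $82,100 by $15,750, which is 7 full-or-partial $2,500 increments; reduction = 7 × $20 = $140, leaving $91.
Heating Assistance Credit: $97,850 is at or below the $227,400 threshold, so the full $4,050 applies.
Rural Housing Credit: $97,850 is below the $123,700 cutoff, so the full $5,700 applies.
Total: $91 + $4,050 + $5,700 = $9,841.

$9,841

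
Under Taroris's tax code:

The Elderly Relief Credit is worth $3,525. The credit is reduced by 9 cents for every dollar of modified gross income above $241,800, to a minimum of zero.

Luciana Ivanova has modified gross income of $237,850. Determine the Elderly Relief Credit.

$3,525

Elderly Relief Credit: $237,850 is at or below the $241,800 threshold, so the full $3,525 applies.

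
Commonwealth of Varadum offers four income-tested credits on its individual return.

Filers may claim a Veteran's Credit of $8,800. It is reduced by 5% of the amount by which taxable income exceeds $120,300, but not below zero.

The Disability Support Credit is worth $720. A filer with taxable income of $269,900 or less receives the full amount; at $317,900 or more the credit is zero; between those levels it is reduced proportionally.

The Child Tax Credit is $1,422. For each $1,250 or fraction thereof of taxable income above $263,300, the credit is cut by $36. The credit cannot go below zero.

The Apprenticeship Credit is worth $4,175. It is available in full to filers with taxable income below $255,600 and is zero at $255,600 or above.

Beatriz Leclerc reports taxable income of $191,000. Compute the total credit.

Veteran's Credit: 5% of the $70,700 excess over $120,300 is $3,535; credit = $8,800 − $3,535 = $5,265.
Disability Support Credit: $191,000 is at or below the $269,900 threshold, so the full $720 applies.
Child Tax Credit: $191,000 is at or below the $263,300 threshold, so the full $1,422 applies.
Apprenticeship Credit: $191,000 is below the $255,600 cutoff, so the full $4,175 applies.
Total: $5,265 + $720 + $1,422 + $4,175 = $11,582.

$11,582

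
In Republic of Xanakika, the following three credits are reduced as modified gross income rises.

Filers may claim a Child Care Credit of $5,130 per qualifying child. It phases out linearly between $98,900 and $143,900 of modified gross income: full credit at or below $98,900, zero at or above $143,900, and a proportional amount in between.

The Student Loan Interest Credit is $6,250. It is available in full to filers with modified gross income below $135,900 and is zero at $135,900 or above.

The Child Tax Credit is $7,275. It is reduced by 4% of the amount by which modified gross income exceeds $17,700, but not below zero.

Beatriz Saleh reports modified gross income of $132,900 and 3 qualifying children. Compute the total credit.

$12,679

Child Care Credit: base = 3 × $5,130 = $15,390. $132,900 is $34,000 into a $45,000 phase-out range, leaving 11,000/45,000 of the credit: $15,390 × 11,000/45,000 = $3,762.
Student Loan Interest Credit: $132,900 is below the $135,900 cutoff, so the full $6,250 applies.
Child Tax Credit: 4% of the $115,200 excess over $17,700 is $4,608; credit = $7,275 − $4,608 = $2,667.
Total: $3,762 + $6,250 + $2,667 = $12,679.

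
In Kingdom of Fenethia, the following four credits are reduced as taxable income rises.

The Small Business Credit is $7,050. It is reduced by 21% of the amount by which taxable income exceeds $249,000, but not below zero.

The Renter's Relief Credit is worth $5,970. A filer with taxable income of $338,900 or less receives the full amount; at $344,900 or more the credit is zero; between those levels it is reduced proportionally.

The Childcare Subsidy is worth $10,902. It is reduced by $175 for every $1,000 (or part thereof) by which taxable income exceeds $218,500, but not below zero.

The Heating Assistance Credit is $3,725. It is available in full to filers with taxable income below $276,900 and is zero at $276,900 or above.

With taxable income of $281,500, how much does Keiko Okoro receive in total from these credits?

$6,195

Small Business Credit: 21% of the $32,500 excess over $249,000 is $6,825; credit = $7,050 − $6,825 = $225.
Renter's Relief Credit: $281,500 is at or below the $338,900 threshold, so the full $5,970 applies.
Childcare Subsidy: income exceeds $218,500 by $63,000 → 63 increments × $175 = $11,025 ≥ base, so the credit is $0.
Heating Assistance Credit: $281,500 meets or exceeds the $276,900 cutoff, so the credit is $0.
Total: $225 + $5,970 + $0 + $0 = $6,195.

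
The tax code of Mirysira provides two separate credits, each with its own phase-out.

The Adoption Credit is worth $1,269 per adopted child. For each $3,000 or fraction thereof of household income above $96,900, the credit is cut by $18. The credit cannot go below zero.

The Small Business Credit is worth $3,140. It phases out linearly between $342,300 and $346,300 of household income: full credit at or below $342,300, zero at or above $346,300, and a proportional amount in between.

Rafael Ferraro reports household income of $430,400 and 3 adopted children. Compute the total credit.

Adoption Credit: base = 3 × $1,269 = $3,807. income exceeds $96,900 by $333,500, which is 112 full-or-partial $3,000 increments; reduction = 112 × $18 = $2,016, leaving $1,791.
Small Business Credit: $430,400 is at or above $346,300, so the credit is $0.
Total: $1,791 + $0 = $1,791.

$1,791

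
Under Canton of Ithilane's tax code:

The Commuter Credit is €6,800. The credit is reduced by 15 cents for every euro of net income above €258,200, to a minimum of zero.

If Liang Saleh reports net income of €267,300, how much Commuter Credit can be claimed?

Commuter Credit: 15% of the €9,100 excess over €258,200 is €1,365; credit = €6,800 − €1,365 = €5,435.

€5,435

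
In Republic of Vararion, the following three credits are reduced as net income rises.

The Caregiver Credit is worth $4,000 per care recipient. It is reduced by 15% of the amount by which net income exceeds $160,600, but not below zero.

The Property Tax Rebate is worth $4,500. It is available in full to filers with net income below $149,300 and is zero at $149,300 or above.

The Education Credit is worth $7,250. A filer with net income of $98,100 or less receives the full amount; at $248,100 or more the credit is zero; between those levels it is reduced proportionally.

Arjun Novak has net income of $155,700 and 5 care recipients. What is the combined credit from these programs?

$24,466

Caregiver Credit: base = 5 × $4,000 = $20,000. $155,700 is at or below the $160,600 threshold, so the full $20,000 applies.
Property Tax Rebate: $155,700 meets or exceeds the $149,300 cutoff, so the credit is $0.
Education Credit: $155,700 is $57,600 into a $150,000 phase-out range, leaving 92,400/150,000 of the credit: $7,250 × 92,400/150,000 = $4,466.
Total: $20,000 + $0 + $4,466 = $24,466.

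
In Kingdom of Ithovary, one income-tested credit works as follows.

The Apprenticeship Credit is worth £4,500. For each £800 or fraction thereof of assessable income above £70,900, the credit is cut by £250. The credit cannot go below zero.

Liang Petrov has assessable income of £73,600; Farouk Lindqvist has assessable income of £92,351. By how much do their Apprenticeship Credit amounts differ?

Liang (£73,600): Apprenticeship Credit: income exceeds £70,900 by £2,700, which is 4 full-or-partial £800 increments; reduction = 4 × £250 = £1,000, leaving £3,500.
Farouk (£92,351): Apprenticeship Credit: income exceeds £70,900 by £21,451 → 27 increments × £250 = £6,750 ≥ base, so the credit is £0.
Difference: |£3,500 − £0| = £3,500.

£3,500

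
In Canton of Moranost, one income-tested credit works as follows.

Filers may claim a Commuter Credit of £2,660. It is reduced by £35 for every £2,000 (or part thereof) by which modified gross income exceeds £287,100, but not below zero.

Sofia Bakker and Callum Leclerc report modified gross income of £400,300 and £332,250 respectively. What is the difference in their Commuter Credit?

Sofia (£400,300): Commuter Credit: income exceeds £287,100 by £113,200, which is 57 full-or-partial £2,000 increments; reduction = 57 × £35 = £1,995, leaving £665.
Callum (£332,250): Commuter Credit: income exceeds £287,100 by £45,150, which is 23 full-or-partial £2,000 increments; reduction = 23 × £35 = £805, leaving £1,855.
Difference: |£665 − £1,855| = £1,190.

£1,190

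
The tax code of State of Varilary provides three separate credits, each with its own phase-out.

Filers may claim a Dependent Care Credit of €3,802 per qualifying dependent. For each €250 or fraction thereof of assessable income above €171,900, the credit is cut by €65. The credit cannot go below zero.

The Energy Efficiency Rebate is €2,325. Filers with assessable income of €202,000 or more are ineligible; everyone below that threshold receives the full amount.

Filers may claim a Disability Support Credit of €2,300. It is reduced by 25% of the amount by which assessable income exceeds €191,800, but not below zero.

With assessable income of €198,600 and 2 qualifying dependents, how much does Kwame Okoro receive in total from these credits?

€3,574

Dependent Care Credit: base = 2 × €3,802 = €7,604. income exceeds €171,900 by €26,700, which is 107 full-or-partial €250 increments; reduction = 107 × €65 = €6,955, leaving €649.
Energy Efficiency Rebate: €198,600 is below the €202,000 cutoff, so the full €2,325 applies.
Disability Support Credit: 25% of the €6,800 excess over €191,800 is €1,700; credit = €2,300 − €1,700 = €600.
Total: €649 + €2,325 + €600 = €3,574.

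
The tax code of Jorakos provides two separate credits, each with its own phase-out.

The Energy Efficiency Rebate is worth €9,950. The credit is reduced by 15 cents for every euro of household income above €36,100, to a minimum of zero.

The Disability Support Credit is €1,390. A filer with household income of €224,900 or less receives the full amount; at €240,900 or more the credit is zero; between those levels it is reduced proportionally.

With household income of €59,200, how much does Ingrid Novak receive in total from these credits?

€7,875

Energy Efficiency Rebate: 15% of the €23,100 excess over €36,100 is €3,465; credit = €9,950 − €3,465 = €6,485.
Disability Support Credit: €59,200 is at or below the €224,900 threshold, so the full €1,390 applies.
Total: €6,485 + €1,390 = €7,875.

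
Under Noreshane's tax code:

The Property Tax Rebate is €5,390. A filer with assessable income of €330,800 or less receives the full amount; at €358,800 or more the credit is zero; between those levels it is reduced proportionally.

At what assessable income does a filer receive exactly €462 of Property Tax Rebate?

€356,400

€462 is 462/5,390 of the full €5,390, so 4,928/5,390 of the €28,000 range has been used: income = €330,800 + €28,000 × 4,928/5,390 = €356,400.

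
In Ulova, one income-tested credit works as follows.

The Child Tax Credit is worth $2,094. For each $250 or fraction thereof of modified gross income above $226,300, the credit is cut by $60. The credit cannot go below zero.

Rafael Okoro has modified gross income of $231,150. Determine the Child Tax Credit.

$894

Child Tax Credit: income exceeds $226,300 by $4,850, which is 20 full-or-partial $250 increments; reduction = 20 × $60 = $1,200, leaving $894.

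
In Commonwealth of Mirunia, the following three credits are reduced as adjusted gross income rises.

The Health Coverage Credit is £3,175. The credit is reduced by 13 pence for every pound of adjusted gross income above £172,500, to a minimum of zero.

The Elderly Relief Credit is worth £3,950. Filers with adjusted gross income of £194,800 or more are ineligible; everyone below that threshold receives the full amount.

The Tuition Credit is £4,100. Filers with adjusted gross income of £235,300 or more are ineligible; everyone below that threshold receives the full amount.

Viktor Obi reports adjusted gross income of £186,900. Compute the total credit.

Health Coverage Credit: 13% of the £14,400 excess over £172,500 is £1,872; credit = £3,175 − £1,872 = £1,303.
Elderly Relief Credit: £186,900 is below the £194,800 cutoff, so the full £3,950 applies.
Tuition Credit: £186,900 is below the £235,300 cutoff, so the full £4,100 applies.
Total: £1,303 + £3,950 + £4,100 = £9,353.

£9,353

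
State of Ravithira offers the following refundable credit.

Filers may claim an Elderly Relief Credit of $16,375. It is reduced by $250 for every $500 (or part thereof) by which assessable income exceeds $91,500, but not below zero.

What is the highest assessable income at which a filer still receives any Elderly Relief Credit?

$124,000

After 65 increments the reduction is 65 × $250 = $16,250, leaving $125; one more increment wipes it out. Increment 65 ends at excess 65 × $500 = $32,500, so the highest qualifying income is $91,500 + $32,500 = $124,000.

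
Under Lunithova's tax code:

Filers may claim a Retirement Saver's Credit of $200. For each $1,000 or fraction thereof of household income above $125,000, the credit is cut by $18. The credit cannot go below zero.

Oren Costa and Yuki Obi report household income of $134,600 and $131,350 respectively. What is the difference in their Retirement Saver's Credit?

Oren ($134,600): Retirement Saver's Credit: income exceeds $125,000 by $9,600, which is 10 full-or-partial $1,000 increments; reduction = 10 × $18 = $180, leaving $20.
Yuki ($131,350): Retirement Saver's Credit: income exceeds $125,000 by $6,350, which is 7 full-or-partial $1,000 increments; reduction = 7 × $18 = $126, leaving $74.
Difference: |$20 − $74| = $54.

$54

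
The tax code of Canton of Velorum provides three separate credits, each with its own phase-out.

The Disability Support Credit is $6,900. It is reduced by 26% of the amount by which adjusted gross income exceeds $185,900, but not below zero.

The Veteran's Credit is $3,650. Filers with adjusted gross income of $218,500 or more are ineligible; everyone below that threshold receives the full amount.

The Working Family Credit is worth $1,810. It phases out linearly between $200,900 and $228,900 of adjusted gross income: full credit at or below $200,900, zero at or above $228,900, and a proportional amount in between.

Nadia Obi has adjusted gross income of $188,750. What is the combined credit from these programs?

$11,619

Disability Support Credit: 26% of the $2,850 excess over $185,900 is $741; credit = $6,900 − $741 = $6,159.
Veteran's Credit: $188,750 is below the $218,500 cutoff, so the full $3,650 applies.
Working Family Credit: $188,750 is at or below the $200,900 threshold, so the full $1,810 applies.
Total: $6,159 + $3,650 + $1,810 = $11,619.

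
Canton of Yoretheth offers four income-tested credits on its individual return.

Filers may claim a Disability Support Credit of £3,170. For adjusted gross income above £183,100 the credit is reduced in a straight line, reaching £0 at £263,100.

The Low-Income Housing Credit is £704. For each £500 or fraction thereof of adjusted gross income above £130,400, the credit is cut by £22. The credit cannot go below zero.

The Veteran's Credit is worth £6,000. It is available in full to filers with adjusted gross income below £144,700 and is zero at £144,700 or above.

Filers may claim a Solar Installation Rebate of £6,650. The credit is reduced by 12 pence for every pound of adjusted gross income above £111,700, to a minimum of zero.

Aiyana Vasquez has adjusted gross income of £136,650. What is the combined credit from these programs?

Disability Support Credit: £136,650 is at or below the £183,100 threshold, so the full £3,170 applies.
Low-Income Housing Credit: income exceeds £130,400 by £6,250, which is 13 full-or-partial £500 increments; reduction = 13 × £22 = £286, leaving £418.
Veteran's Credit: £136,650 is below the £144,700 cutoff, so the full £6,000 applies.
Solar Installation Rebate: 12% of the £24,950 excess over £111,700 is £2,994; credit = £6,650 − £2,994 = £3,656.
Total: £3,170 + £418 + £6,000 + £3,656 = £13,244.

£13,244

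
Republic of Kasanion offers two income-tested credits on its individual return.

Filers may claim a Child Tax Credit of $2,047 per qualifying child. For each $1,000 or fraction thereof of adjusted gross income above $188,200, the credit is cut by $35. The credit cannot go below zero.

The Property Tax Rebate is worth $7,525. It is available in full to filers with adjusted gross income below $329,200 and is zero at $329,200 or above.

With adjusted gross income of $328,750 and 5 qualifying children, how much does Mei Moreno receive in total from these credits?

$12,825

Child Tax Credit: base = 5 × $2,047 = $10,235. income exceeds $188,200 by $140,550, which is 141 full-or-partial $1,000 increments; reduction = 141 × $35 = $4,935, leaving $5,300.
Property Tax Rebate: $328,750 is below the $329,200 cutoff, so the full $7,525 applies.
Total: $5,300 + $7,525 = $12,825.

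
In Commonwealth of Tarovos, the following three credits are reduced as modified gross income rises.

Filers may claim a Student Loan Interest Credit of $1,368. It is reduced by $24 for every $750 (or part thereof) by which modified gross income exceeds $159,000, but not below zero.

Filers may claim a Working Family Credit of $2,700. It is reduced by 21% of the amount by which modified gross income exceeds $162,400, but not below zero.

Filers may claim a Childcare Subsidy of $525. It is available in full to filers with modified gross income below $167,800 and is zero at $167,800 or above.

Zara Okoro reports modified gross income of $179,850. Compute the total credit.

$696

Student Loan Interest Credit: income exceeds $159,000 by $20,850, which is 28 full-or-partial $750 increments; reduction = 28 × $24 = $672, leaving $696.
Working Family Credit: 21% of the $17,450 excess over $162,400 is $3,664.50 ≥ base, so the credit is $0.
Childcare Subsidy: $179,850 meets or exceeds the $167,800 cutoff, so the credit is $0.
Total: $696 + $0 + $0 = $696.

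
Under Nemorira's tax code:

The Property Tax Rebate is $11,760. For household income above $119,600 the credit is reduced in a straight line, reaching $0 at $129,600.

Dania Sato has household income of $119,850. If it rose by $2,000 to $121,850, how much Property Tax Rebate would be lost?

At $119,850 — $119,850 is $250 into a $10,000 phase-out range, leaving 9,750/10,000 of the credit: $11,760 × 9,750/10,000 = $11,466.
At $121,850 — $121,850 is $2,250 into a $10,000 phase-out range, leaving 7,750/10,000 of the credit: $11,760 × 7,750/10,000 = $9,114.
Lost: $11,466 − $9,114 = $2,352.

$2,352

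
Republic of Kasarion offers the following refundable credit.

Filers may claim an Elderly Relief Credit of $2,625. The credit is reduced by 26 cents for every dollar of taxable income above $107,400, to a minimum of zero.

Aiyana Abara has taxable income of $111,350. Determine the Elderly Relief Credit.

$1,598

Elderly Relief Credit: 26% of the $3,950 excess over $107,400 is $1,027; credit = $2,625 − $1,027 = $1,598.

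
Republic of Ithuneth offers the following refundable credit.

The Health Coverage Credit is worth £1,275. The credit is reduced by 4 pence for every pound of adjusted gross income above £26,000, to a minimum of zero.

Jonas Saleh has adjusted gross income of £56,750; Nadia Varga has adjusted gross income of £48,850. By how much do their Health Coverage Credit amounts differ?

£316

Jonas (£56,750): Health Coverage Credit: 4% of the £30,750 excess over £26,000 is £1,230; credit = £1,275 − £1,230 = £45.
Nadia (£48,850): Health Coverage Credit: 4% of the £22,850 excess over £26,000 is £914; credit = £1,275 − £914 = £361.
Difference: |£45 − £361| = £316.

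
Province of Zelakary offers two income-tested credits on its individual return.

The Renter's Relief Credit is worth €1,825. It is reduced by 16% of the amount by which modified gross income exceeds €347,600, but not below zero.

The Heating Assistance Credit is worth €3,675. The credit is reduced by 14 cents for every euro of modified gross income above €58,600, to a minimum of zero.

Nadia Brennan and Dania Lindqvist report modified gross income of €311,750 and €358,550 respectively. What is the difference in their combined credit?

Nadia (€311,750): Renter's Relief Credit: €311,750 is at or below the €347,600 threshold, so the full €1,825 applies. Heating Assistance Credit: 14% of the €253,150 excess over €58,600 is €35,441 ≥ base, so the credit is €0. total €1,825 + €0 = €1,825
Dania (€358,550): Renter's Relief Credit: 16% of the €10,950 excess over €347,600 is €1,752; credit = €1,825 − €1,752 = €73. Heating Assistance Credit: 14% of the €299,950 excess over €58,600 is €41,993 ≥ base, so the credit is €0. total €73 + €0 = €73
Difference: |€1,825 − €73| = €1,752.

€1,752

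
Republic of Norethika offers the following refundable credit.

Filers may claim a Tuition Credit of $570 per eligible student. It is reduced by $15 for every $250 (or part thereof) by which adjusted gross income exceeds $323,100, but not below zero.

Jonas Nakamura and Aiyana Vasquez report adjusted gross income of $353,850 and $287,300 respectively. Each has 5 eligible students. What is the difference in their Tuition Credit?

Jonas ($353,850): Tuition Credit: base = 5 × $570 = $2,850. income exceeds $323,100 by $30,750, which is 123 full-or-partial $250 increments; reduction = 123 × $15 = $1,845, leaving $1,005.
Aiyana ($287,300): Tuition Credit: base = 5 × $570 = $2,850. $287,300 is at or below the $323,100 threshold, so the full $2,850 applies.
Difference: |$1,005 − $2,850| = $1,845.

$1,845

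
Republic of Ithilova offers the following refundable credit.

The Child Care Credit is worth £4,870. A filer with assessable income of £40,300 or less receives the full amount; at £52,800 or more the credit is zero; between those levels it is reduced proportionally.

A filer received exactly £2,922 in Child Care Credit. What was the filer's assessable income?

£2,922 is 2,922/4,870 of the full £4,870, so 1,948/4,870 of the £12,500 range has been used: income = £40,300 + £12,500 × 1,948/4,870 = £45,300.

£45,300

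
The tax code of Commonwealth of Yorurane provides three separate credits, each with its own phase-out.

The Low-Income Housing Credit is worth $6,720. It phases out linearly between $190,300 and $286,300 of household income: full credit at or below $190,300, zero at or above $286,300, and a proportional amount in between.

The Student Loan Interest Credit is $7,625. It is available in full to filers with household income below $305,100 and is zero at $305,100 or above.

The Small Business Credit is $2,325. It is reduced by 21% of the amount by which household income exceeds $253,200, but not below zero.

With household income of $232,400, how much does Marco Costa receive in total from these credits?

Low-Income Housing Credit: $232,400 is $42,100 into a $96,000 phase-out range, leaving 53,900/96,000 of the credit: $6,720 × 53,900/96,000 = $3,773.
Student Loan Interest Credit: $232,400 is below the $305,100 cutoff, so the full $7,625 applies.
Small Business Credit: $232,400 is at or below the $253,200 threshold, so the full $2,325 applies.
Total: $3,773 + $7,625 + $2,325 = $13,723.

$13,723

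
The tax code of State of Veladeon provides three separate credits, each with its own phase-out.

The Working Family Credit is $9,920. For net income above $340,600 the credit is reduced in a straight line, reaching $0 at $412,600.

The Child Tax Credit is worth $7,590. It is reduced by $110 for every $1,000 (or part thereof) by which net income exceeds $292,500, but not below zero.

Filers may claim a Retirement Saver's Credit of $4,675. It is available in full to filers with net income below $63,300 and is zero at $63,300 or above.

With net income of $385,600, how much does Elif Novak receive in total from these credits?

$3,720

Working Family Credit: $385,600 is $45,000 into a $72,000 phase-out range, leaving 27,000/72,000 of the credit: $9,920 × 27,000/72,000 = $3,720.
Child Tax Credit: income exceeds $292,500 by $93,100 → 94 increments × $110 = $10,340 ≥ base, so the credit is $0.
Retirement Saver's Credit: $385,600 meets or exceeds the $63,300 cutoff, so the credit is $0.
Total: $3,720 + $0 + $0 = $3,720.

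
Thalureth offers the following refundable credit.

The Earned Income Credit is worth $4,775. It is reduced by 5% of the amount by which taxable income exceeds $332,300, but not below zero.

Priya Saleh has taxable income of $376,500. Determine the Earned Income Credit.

Earned Income Credit: 5% of the $44,200 excess over $332,300 is $2,210; credit = $4,775 − $2,210 = $2,565.

$2,565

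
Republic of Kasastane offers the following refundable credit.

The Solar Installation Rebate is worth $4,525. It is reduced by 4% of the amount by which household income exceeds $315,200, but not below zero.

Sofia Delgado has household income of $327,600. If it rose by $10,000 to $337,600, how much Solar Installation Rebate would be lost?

At $327,600 — 4% of the $12,400 excess over $315,200 is $496; credit = $4,525 − $496 = $4,029.
At $337,600 — 4% of the $22,400 excess over $315,200 is $896; credit = $4,525 − $896 = $3,629.
Lost: $4,029 − $3,629 = $400.

$400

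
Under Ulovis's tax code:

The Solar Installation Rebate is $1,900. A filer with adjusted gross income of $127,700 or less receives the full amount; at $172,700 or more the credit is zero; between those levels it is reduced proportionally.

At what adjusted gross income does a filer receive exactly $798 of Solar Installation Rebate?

$153,800

$798 is 798/1,900 of the full $1,900, so 1,102/1,900 of the $45,000 range has been used: income = $127,700 + $45,000 × 1,102/1,900 = $153,800.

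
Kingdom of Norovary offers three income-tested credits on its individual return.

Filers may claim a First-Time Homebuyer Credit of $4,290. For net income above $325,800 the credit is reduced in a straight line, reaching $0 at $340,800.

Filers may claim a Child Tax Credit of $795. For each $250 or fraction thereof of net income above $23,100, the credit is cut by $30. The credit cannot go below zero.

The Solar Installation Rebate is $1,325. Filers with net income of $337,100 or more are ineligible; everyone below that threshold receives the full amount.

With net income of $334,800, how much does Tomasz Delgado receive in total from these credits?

$3,041

First-Time Homebuyer Credit: $334,800 is $9,000 into a $15,000 phase-out range, leaving 6,000/15,000 of the credit: $4,290 × 6,000/15,000 = $1,716.
Child Tax Credit: income exceeds $23,100 by $311,700 → 1247 increments × $30 = $37,410 ≥ base, so the credit is $0.
Solar Installation Rebate: $334,800 is below the $337,100 cutoff, so the full $1,325 applies.
Total: $1,716 + $0 + $1,325 = $3,041.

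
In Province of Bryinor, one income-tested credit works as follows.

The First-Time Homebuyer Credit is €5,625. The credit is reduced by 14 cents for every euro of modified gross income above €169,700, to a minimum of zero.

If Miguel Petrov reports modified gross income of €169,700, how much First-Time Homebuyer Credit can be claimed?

First-Time Homebuyer Credit: €169,700 is at or below the €169,700 threshold, so the full €5,625 applies.

€5,625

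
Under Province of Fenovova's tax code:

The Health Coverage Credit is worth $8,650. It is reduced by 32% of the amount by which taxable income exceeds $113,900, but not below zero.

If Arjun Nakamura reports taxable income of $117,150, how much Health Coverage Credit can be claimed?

$7,610

Health Coverage Credit: 32% of the $3,250 excess over $113,900 is $1,040; credit = $8,650 − $1,040 = $7,610.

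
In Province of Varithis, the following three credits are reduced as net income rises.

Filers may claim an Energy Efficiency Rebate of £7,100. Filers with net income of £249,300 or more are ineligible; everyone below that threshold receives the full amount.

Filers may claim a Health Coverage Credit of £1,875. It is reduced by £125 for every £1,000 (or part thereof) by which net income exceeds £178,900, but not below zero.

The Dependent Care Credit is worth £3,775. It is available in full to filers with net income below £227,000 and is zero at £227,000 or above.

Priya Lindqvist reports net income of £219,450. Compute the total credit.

£10,875

Energy Efficiency Rebate: £219,450 is below the £249,300 cutoff, so the full £7,100 applies.
Health Coverage Credit: income exceeds £178,900 by £40,550 → 41 increments × £125 = £5,125 ≥ base, so the credit is £0.
Dependent Care Credit: £219,450 is below the £227,000 cutoff, so the full £3,775 applies.
Total: £7,100 + £0 + £3,775 = £10,875.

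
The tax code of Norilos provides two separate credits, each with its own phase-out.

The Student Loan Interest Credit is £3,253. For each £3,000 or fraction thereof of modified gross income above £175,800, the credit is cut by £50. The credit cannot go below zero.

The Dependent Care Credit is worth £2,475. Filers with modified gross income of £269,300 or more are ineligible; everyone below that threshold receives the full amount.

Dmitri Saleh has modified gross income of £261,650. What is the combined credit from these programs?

Student Loan Interest Credit: income exceeds £175,800 by £85,850, which is 29 full-or-partial £3,000 increments; reduction = 29 × £50 = £1,450, leaving £1,803.
Dependent Care Credit: £261,650 is below the £269,300 cutoff, so the full £2,475 applies.
Total: £1,803 + £2,475 = £4,278.

£4,278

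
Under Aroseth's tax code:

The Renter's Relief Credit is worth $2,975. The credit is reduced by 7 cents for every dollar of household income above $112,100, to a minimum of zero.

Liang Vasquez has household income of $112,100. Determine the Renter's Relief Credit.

Renter's Relief Credit: $112,100 is at or below the $112,100 threshold, so the full $2,975 applies.

$2,975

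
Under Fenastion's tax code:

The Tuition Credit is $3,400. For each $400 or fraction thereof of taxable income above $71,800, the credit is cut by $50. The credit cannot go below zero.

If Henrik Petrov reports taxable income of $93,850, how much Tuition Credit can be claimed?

Tuition Credit: income exceeds $71,800 by $22,050, which is 56 full-or-partial $400 increments; reduction = 56 × $50 = $2,800, leaving $600.

$600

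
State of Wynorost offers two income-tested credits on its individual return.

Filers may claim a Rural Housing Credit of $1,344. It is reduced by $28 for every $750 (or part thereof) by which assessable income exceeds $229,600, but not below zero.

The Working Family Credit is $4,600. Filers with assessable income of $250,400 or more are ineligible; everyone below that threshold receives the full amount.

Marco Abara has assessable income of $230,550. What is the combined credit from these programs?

Rural Housing Credit: income exceeds $229,600 by $950, which is 2 full-or-partial $750 increments; reduction = 2 × $28 = $56, leaving $1,288.
Working Family Credit: $230,550 is below the $250,400 cutoff, so the full $4,600 applies.
Total: $1,288 + $4,600 = $5,888.

$5,888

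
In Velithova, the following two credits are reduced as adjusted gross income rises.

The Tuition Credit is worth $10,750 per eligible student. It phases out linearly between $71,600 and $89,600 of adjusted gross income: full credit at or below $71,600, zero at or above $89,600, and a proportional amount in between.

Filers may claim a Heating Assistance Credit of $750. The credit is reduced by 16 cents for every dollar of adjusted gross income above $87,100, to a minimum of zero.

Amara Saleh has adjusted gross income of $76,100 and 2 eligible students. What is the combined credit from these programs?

$16,875

Tuition Credit: base = 2 × $10,750 = $21,500. $76,100 is $4,500 into a $18,000 phase-out range, leaving 13,500/18,000 of the credit: $21,500 × 13,500/18,000 = $16,125.
Heating Assistance Credit: $76,100 is at or below the $87,100 threshold, so the full $750 applies.
Total: $16,125 + $750 = $16,875.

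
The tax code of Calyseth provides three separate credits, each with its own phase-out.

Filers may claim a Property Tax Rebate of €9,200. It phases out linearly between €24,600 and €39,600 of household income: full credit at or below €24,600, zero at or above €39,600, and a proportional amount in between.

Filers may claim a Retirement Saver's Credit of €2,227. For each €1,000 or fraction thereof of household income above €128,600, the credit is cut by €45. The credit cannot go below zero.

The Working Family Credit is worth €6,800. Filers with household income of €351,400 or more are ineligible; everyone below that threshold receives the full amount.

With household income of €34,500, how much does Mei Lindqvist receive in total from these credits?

€12,155

Property Tax Rebate: €34,500 is €9,900 into a €15,000 phase-out range, leaving 5,100/15,000 of the credit: €9,200 × 5,100/15,000 = €3,128.
Retirement Saver's Credit: €34,500 is at or below the €128,600 threshold, so the full €2,227 applies.
Working Family Credit: €34,500 is below the €351,400 cutoff, so the full €6,800 applies.
Total: €3,128 + €2,227 + €6,800 = €12,155.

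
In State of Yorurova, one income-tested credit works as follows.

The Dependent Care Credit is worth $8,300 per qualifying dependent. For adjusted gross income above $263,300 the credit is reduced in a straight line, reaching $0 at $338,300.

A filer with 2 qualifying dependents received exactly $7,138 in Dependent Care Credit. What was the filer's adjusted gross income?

$306,050

Full credit = 2 × $8,300 = $16,600.
$7,138 is 7,138/16,600 of the full $16,600, so 9,462/16,600 of the $75,000 range has been used: income = $263,300 + $75,000 × 9,462/16,600 = $306,050.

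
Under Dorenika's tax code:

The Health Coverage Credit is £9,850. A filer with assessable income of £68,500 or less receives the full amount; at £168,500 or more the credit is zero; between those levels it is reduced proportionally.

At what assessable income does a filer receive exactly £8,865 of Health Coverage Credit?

£8,865 is 8,865/9,850 of the full £9,850, so 985/9,850 of the £100,000 range has been used: income = £68,500 + £100,000 × 985/9,850 = £78,500.

£78,500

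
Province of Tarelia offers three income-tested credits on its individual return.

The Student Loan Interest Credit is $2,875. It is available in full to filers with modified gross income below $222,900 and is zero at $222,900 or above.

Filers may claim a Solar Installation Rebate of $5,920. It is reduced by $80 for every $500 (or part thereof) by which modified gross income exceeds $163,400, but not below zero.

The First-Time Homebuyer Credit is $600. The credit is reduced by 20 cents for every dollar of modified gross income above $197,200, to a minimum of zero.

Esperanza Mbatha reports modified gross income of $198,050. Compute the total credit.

Student Loan Interest Credit: $198,050 is below the $222,900 cutoff, so the full $2,875 applies.
Solar Installation Rebate: income exceeds $163,400 by $34,650, which is 70 full-or-partial $500 increments; reduction = 70 × $80 = $5,600, leaving $320.
First-Time Homebuyer Credit: 20% of the $850 excess over $197,200 is $170; credit = $600 − $170 = $430.
Total: $2,875 + $320 + $430 = $3,625.

$3,625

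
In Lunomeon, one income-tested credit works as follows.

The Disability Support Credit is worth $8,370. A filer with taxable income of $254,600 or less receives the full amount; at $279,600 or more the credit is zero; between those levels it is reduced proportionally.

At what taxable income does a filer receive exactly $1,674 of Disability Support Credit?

$1,674 is 1,674/8,370 of the full $8,370, so 6,696/8,370 of the $25,000 range has been used: income = $254,600 + $25,000 × 6,696/8,370 = $274,600.

$274,600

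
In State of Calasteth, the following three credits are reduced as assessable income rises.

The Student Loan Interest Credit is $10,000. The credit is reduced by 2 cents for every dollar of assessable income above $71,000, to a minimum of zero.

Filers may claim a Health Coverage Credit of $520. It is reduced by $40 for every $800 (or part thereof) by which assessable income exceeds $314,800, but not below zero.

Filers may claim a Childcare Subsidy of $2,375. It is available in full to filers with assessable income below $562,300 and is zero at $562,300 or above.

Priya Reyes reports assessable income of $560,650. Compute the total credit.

Student Loan Interest Credit: 2% of the $489,650 excess over $71,000 is $9,793; credit = $10,000 − $9,793 = $207.
Health Coverage Credit: income exceeds $314,800 by $245,850 → 308 increments × $40 = $12,320 ≥ base, so the credit is $0.
Childcare Subsidy: $560,650 is below the $562,300 cutoff, so the full $2,375 applies.
Total: $207 + $0 + $2,375 = $2,582.

$2,582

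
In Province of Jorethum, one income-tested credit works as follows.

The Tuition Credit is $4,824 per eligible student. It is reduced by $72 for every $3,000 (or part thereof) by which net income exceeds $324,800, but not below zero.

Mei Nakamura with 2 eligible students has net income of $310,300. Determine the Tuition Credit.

Tuition Credit: base = 2 × $4,824 = $9,648. $310,300 is at or below the $324,800 threshold, so the full $9,648 applies.

$9,648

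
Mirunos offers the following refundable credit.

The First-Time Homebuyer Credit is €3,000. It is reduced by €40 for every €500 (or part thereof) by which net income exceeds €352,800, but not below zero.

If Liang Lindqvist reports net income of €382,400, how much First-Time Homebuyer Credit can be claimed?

First-Time Homebuyer Credit: income exceeds €352,800 by €29,600, which is 60 full-or-partial €500 increments; reduction = 60 × €40 = €2,400, leaving €600.

€600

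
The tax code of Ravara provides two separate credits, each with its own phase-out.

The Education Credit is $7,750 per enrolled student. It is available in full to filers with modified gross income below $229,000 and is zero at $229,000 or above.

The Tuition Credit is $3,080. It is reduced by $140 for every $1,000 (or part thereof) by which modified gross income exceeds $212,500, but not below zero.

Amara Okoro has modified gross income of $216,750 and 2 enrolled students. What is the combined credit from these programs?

Education Credit: base = 2 × $7,750 = $15,500. $216,750 is below the $229,000 cutoff, so the full $15,500 applies.
Tuition Credit: income exceeds $212,500 by $4,250, which is 5 full-or-partial $1,000 increments; reduction = 5 × $140 = $700, leaving $2,380.
Total: $15,500 + $2,380 = $17,880.

$17,880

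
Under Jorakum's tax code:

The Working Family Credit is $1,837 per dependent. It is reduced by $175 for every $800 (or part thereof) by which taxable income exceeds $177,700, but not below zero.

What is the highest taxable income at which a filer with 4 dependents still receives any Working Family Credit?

Full credit = 4 × $1,837 = $7,348.
After 41 increments the reduction is 41 × $175 = $7,175, leaving $173; one more increment wipes it out. Increment 41 ends at excess 41 × $800 = $32,800, so the highest qualifying income is $177,700 + $32,800 = $210,500.

$210,500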